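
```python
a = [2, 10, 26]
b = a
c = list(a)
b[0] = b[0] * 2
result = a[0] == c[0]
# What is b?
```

After line 1: a = [2, 10, 26]
After line 2 (b = a, alias): a = [2, 10, 26], b = [2, 10, 26]
After line 3 (c = list(a) is a copy, new object): c = [2, 10, 26]
After line 4 (b[0] = 2 * 2 = 4; mutates shared a/b): a = b = [4, 10, 26], c = [2, 10, 26]
After line 5 (a[0] = 4, c[0] = 2; result = False)

[4, 10, 26]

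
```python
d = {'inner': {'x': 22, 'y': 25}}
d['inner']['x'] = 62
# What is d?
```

After line 1: d = {'inner': {'x': 22, 'y': 25}}
After line 2 (inner x overwritten): d = {'inner': {'x': 62, 'y': 25}}

{'inner': {'x': 62, 'y': 25}}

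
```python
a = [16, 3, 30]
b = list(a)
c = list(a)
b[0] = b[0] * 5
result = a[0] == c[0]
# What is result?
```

After line 1: a = [16, 3, 30]
After line 2 (b = list(a), copy): a = [16, 3, 30], b = [16, 3, 30]
After line 3 (c = list(a) is a copy, new object): c = [16, 3, 30]
After line 4 (b[0] = 16 * 5 = 80; only b mutates (copy)): a = [16, 3, 30], b = [80, 3, 30], c = [16, 3, 30]
After line 5 (a[0] = 16, c[0] = 16; result = True)

True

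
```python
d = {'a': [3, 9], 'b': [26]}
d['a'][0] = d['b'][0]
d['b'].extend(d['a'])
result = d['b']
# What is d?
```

After line 1: d = {'a': [3, 9], 'b': [26]}
After line 2 (a[0] = b[0] = 26): d = {'a': [26, 9], 'b': [26]}
After line 3 (b.extend(a) appends [26, 9]): d = {'a': [26, 9], 'b': [26, 26, 9]}
After line 4: result = d['b'] = [26, 26, 9]

{'a': [26, 9], 'b': [26, 26, 9]}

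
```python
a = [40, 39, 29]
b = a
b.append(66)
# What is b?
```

After line 1: a = [40, 39, 29]
After line 2 (b = a is an alias, same object): a = [40, 39, 29], b = [40, 39, 29]
After line 3 (b.append mutates the shared list): a = [40, 39, 29, 66], b = [40, 39, 29, 66]

[40, 39, 29, 66]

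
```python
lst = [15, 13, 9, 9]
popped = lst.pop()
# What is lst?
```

[15, 13, 9]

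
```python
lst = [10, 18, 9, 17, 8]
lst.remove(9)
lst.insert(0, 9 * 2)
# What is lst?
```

After line 1: lst = [10, 18, 9, 17, 8]
After line 2 (remove first 9): lst = [10, 18, 17, 8]
After line 3 (insert 18 at index 0): lst = [18, 10, 18, 17, 8]

[18, 10, 18, 17, 8]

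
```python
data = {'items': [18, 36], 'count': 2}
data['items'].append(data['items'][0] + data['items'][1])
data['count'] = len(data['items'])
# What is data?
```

After line 1: data = {'items': [18, 36], 'count': 2}
After line 2 (append 18 + 36 = 54): data = {'items': [18, 36, 54], 'count': 2}
After line 3 (count = len(items) = 3): data = {'items': [18, 36, 54], 'count': 3}

{'items': [18, 36, 54], 'count': 3}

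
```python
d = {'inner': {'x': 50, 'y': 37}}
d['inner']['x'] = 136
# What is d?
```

After line 1: d = {'inner': {'x': 50, 'y': 37}}
After line 2 (inner x overwritten): d = {'inner': {'x': 136, 'y': 37}}

{'inner': {'x': 136, 'y': 37}}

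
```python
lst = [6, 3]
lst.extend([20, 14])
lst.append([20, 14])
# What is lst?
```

After line 1: lst = [6, 3]
After line 2 (extend unpacks [20, 14]): lst = [6, 3, 20, 14]
After line 3 (append adds [20, 14] as single element): lst = [6, 3, 20, 14, [20, 14]]

[6, 3, 20, 14, [20, 14]]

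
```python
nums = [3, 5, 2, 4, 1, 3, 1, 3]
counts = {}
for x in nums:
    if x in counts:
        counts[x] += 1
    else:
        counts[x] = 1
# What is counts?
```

Initial: counts = {}, nums = [3, 5, 2, 4, 1, 3, 1, 3]
See 3: counts = {3: 1}
See 5: counts = {3: 1, 5: 1}
See 2: counts = {3: 1, 5: 1, 2: 1}
See 4: counts = {3: 1, 5: 1, 2: 1, 4: 1}
See 1: counts = {3: 1, 5: 1, 2: 1, 4: 1, 1: 1}
See 3: counts = {3: 2, 5: 1, 2: 1, 4: 1, 1: 1}
See 1: counts = {3: 2, 5: 1, 2: 1, 4: 1, 1: 2}
See 3: counts = {3: 3, 5: 1, 2: 1, 4: 1, 1: 2}

{3: 3, 5: 1, 2: 1, 4: 1, 1: 2}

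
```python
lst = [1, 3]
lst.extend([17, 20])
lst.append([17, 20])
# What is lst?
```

After line 1: lst = [1, 3]
After line 2 (extend unpacks [17, 20]): lst = [1, 3, 17, 20]
After line 3 (append adds [17, 20] as single element): lst = [1, 3, 17, 20, [17, 20]]

[1, 3, 17, 20, [17, 20]]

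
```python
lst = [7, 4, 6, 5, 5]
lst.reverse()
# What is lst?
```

[5, 5, 6, 4, 7]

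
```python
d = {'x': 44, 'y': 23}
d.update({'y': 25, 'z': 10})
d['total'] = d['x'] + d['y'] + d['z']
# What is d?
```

After line 1: d = {'x': 44, 'y': 23}
After line 2 (y overwritten, z added): d = {'x': 44, 'y': 25, 'z': 10}
After line 3 (total = 44 + 25 + 10 = 79): d = {'x': 44, 'y': 25, 'z': 10, 'total': 79}

{'x': 44, 'y': 25, 'z': 10, 'total': 79}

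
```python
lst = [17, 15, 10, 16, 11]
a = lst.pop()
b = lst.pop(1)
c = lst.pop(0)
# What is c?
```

After line 1: lst = [17, 15, 10, 16, 11]
After line 2 (pop() -> a = 11): lst = [17, 15, 10, 16]
After line 3 (pop(1) -> b = 15): lst = [17, 10, 16]
After line 4 (pop(0) -> c = 17): lst = [10, 16]

17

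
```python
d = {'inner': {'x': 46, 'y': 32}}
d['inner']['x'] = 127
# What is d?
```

After line 1: d = {'inner': {'x': 46, 'y': 32}}
After line 2 (inner x overwritten): d = {'inner': {'x': 127, 'y': 32}}

{'inner': {'x': 127, 'y': 32}}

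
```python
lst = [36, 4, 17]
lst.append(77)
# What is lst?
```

[36, 4, 17, 77]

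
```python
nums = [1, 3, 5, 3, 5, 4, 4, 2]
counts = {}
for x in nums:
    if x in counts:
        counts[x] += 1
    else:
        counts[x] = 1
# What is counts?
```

Initial: counts = {}, nums = [1, 3, 5, 3, 5, 4, 4, 2]
See 1: counts = {1: 1}
See 3: counts = {1: 1, 3: 1}
See 5: counts = {1: 1, 3: 1, 5: 1}
See 3: counts = {1: 1, 3: 2, 5: 1}
See 5: counts = {1: 1, 3: 2, 5: 2}
See 4: counts = {1: 1, 3: 2, 5: 2, 4: 1}
See 4: counts = {1: 1, 3: 2, 5: 2, 4: 2}
See 2: counts = {1: 1, 3: 2, 5: 2, 4: 2, 2: 1}

{1: 1, 3: 2, 5: 2, 4: 2, 2: 1}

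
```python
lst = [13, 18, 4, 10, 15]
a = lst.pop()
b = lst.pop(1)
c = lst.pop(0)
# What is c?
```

After line 1: lst = [13, 18, 4, 10, 15]
After line 2 (pop() -> a = 15): lst = [13, 18, 4, 10]
After line 3 (pop(1) -> b = 18): lst = [13, 4, 10]
After line 4 (pop(0) -> c = 13): lst = [4, 10]

13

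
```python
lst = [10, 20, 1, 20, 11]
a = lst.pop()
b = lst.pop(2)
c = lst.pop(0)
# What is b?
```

After line 1: lst = [10, 20, 1, 20, 11]
After line 2 (pop() -> a = 11): lst = [10, 20, 1, 20]
After line 3 (pop(2) -> b = 1): lst = [10, 20, 20]
After line 4 (pop(0) -> c = 10): lst = [20, 20]

1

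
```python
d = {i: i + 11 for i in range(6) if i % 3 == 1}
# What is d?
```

{1: 12, 4: 15}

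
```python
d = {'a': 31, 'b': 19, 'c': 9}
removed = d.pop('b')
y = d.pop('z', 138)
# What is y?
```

After line 1: d = {'a': 31, 'b': 19, 'c': 9}
After line 2 (pop 'b' returns 19): d = {'a': 31, 'c': 9}, removed = 19
After line 3 (pop 'z' missing, returns default 138): d = {'a': 31, 'c': 9}, y = 138

138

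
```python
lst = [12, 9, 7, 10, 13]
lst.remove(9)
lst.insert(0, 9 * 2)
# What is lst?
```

After line 1: lst = [12, 9, 7, 10, 13]
After line 2 (remove first 9): lst = [12, 7, 10, 13]
After line 3 (insert 18 at index 0): lst = [18, 12, 7, 10, 13]

[18, 12, 7, 10, 13]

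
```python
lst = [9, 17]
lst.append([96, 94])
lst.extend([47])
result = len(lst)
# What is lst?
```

After line 1: lst = [9, 17]
After line 2 (append adds [96, 94] as single element): lst = [9, 17, [96, 94]]
After line 3 (extend unpacks [47], adds 47): lst = [9, 17, [96, 94], 47]
After line 4: result = len(lst) = 4

[9, 17, [96, 94], 47]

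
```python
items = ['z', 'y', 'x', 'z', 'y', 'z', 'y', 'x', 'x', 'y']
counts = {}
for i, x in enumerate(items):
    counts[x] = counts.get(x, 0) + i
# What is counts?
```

Initial: counts = {}, items = ['z', 'y', 'x', 'z', 'y', 'z', 'y', 'x', 'x', 'y']
i=0, x='z': counts = {'z': 0}
i=1, x='y': counts = {'z': 0, 'y': 1}
i=2, x='x': counts = {'z': 0, 'y': 1, 'x': 2}
i=3, x='z': counts = {'z': 3, 'y': 1, 'x': 2}
i=4, x='y': counts = {'z': 3, 'y': 5, 'x': 2}
i=5, x='z': counts = {'z': 8, 'y': 5, 'x': 2}
i=6, x='y': counts = {'z': 8, 'y': 11, 'x': 2}
i=7, x='x': counts = {'z': 8, 'y': 11, 'x': 9}
i=8, x='x': counts = {'z': 8, 'y': 11, 'x': 17}
i=9, x='y': counts = {'z': 8, 'y': 20, 'x': 17}

{'z': 8, 'y': 20, 'x': 17}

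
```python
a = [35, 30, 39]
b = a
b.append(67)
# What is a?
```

After line 1: a = [35, 30, 39]
After line 2 (b = a is an alias, same object): a = [35, 30, 39], b = [35, 30, 39]
After line 3 (b.append mutates the shared list): a = [35, 30, 39, 67], b = [35, 30, 39, 67]

[35, 30, 39, 67]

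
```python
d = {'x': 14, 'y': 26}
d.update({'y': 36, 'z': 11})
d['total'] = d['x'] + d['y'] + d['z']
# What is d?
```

After line 1: d = {'x': 14, 'y': 26}
After line 2 (y overwritten, z added): d = {'x': 14, 'y': 36, 'z': 11}
After line 3 (total = 14 + 36 + 11 = 61): d = {'x': 14, 'y': 36, 'z': 11, 'total': 61}

{'x': 14, 'y': 36, 'z': 11, 'total': 61}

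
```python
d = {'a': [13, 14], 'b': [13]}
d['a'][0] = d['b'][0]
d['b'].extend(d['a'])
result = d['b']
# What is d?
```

After line 1: d = {'a': [13, 14], 'b': [13]}
After line 2 (a[0] = b[0] = 13): d = {'a': [13, 14], 'b': [13]}
After line 3 (b.extend(a) appends [13, 14]): d = {'a': [13, 14], 'b': [13, 13, 14]}
After line 4: result = d['b'] = [13, 13, 14]

{'a': [13, 14], 'b': [13, 13, 14]}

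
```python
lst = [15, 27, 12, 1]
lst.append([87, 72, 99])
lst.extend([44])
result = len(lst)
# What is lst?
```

After line 1: lst = [15, 27, 12, 1]
After line 2 (append adds [87, 72, 99] as single element): lst = [15, 27, 12, 1, [87, 72, 99]]
After line 3 (extend unpacks [44], adds 44): lst = [15, 27, 12, 1, [87, 72, 99], 44]
After line 4: result = len(lst) = 6

[15, 27, 12, 1, [87, 72, 99], 44]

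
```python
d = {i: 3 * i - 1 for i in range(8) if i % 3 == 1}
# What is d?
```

{1: 2, 4: 11, 7: 20}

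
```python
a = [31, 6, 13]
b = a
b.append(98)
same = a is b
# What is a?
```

After line 1: a = [31, 6, 13]
After line 2 (b = a is an alias, same object): a = [31, 6, 13], b = [31, 6, 13]
After line 3 (b.append mutates the shared list): a = [31, 6, 13, 98], b = [31, 6, 13, 98]
After line 4 (same = a is b; same object -> True): same = True

[31, 6, 13, 98]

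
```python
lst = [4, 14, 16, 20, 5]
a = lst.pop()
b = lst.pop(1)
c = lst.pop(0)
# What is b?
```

After line 1: lst = [4, 14, 16, 20, 5]
After line 2 (pop() -> a = 5): lst = [4, 14, 16, 20]
After line 3 (pop(1) -> b = 14): lst = [4, 16, 20]
After line 4 (pop(0) -> c = 4): lst = [16, 20]

14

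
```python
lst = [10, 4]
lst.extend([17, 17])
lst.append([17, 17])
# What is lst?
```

After line 1: lst = [10, 4]
After line 2 (extend unpacks [17, 17]): lst = [10, 4, 17, 17]
After line 3 (append adds [17, 17] as single element): lst = [10, 4, 17, 17, [17, 17]]

[10, 4, 17, 17, [17, 17]]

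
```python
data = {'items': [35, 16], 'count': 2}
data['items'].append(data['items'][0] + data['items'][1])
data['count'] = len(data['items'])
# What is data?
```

After line 1: data = {'items': [35, 16], 'count': 2}
After line 2 (append 35 + 16 = 51): data = {'items': [35, 16, 51], 'count': 2}
After line 3 (count = len(items) = 3): data = {'items': [35, 16, 51], 'count': 3}

{'items': [35, 16, 51], 'count': 3}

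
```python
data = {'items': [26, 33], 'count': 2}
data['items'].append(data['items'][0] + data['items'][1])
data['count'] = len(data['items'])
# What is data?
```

After line 1: data = {'items': [26, 33], 'count': 2}
After line 2 (append 26 + 33 = 59): data = {'items': [26, 33, 59], 'count': 2}
After line 3 (count = len(items) = 3): data = {'items': [26, 33, 59], 'count': 3}

{'items': [26, 33, 59], 'count': 3}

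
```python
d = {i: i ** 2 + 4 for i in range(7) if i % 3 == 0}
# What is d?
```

{0: 4, 3: 13, 6: 40}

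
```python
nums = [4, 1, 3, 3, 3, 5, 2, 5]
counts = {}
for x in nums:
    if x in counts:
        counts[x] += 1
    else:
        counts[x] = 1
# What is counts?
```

Initial: counts = {}, nums = [4, 1, 3, 3, 3, 5, 2, 5]
See 4: counts = {4: 1}
See 1: counts = {4: 1, 1: 1}
See 3: counts = {4: 1, 1: 1, 3: 1}
See 3: counts = {4: 1, 1: 1, 3: 2}
See 3: counts = {4: 1, 1: 1, 3: 3}
See 5: counts = {4: 1, 1: 1, 3: 3, 5: 1}
See 2: counts = {4: 1, 1: 1, 3: 3, 5: 1, 2: 1}
See 5: counts = {4: 1, 1: 1, 3: 3, 5: 2, 2: 1}

{4: 1, 1: 1, 3: 3, 5: 2, 2: 1}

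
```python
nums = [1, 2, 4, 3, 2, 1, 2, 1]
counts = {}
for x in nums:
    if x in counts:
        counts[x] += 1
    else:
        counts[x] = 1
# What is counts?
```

Initial: counts = {}, nums = [1, 2, 4, 3, 2, 1, 2, 1]
See 1: counts = {1: 1}
See 2: counts = {1: 1, 2: 1}
See 4: counts = {1: 1, 2: 1, 4: 1}
See 3: counts = {1: 1, 2: 1, 4: 1, 3: 1}
See 2: counts = {1: 1, 2: 2, 4: 1, 3: 1}
See 1: counts = {1: 2, 2: 2, 4: 1, 3: 1}
See 2: counts = {1: 2, 2: 3, 4: 1, 3: 1}
See 1: counts = {1: 3, 2: 3, 4: 1, 3: 1}

{1: 3, 2: 3, 4: 1, 3: 1}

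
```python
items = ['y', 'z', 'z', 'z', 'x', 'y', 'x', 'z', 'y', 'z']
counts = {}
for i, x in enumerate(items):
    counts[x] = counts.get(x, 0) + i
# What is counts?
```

Initial: counts = {}, items = ['y', 'z', 'z', 'z', 'x', 'y', 'x', 'z', 'y', 'z']
i=0, x='y': counts = {'y': 0}
i=1, x='z': counts = {'y': 0, 'z': 1}
i=2, x='z': counts = {'y': 0, 'z': 3}
i=3, x='z': counts = {'y': 0, 'z': 6}
i=4, x='x': counts = {'y': 0, 'z': 6, 'x': 4}
i=5, x='y': counts = {'y': 5, 'z': 6, 'x': 4}
i=6, x='x': counts = {'y': 5, 'z': 6, 'x': 10}
i=7, x='z': counts = {'y': 5, 'z': 13, 'x': 10}
i=8, x='y': counts = {'y': 13, 'z': 13, 'x': 10}
i=9, x='z': counts = {'y': 13, 'z': 22, 'x': 10}

{'y': 13, 'z': 22, 'x': 10}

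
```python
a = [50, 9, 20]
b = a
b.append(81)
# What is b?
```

After line 1: a = [50, 9, 20]
After line 2 (b = a is an alias, same object): a = [50, 9, 20], b = [50, 9, 20]
After line 3 (b.append mutates the shared list): a = [50, 9, 20, 81], b = [50, 9, 20, 81]

[50, 9, 20, 81]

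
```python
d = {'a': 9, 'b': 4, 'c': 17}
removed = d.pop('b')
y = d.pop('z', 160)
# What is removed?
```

After line 1: d = {'a': 9, 'b': 4, 'c': 17}
After line 2 (pop 'b' returns 4): d = {'a': 9, 'c': 17}, removed = 4
After line 3 (pop 'z' missing, returns default 160): d = {'a': 9, 'c': 17}, y = 160

4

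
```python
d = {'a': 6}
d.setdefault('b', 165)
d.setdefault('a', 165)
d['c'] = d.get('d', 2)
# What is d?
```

After line 1: d = {'a': 6}
After line 2 (setdefault adds 'b'=165): d = {'a': 6, 'b': 165}
After line 3 (setdefault 'a' no-op, already exists): d = {'a': 6, 'b': 165}
After line 4 (get('d', 2) returns default since 'd' not in d): d = {'a': 6, 'b': 165, 'c': 2}

{'a': 6, 'b': 165, 'c': 2}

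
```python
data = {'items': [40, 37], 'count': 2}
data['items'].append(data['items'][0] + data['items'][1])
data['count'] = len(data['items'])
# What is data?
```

After line 1: data = {'items': [40, 37], 'count': 2}
After line 2 (append 40 + 37 = 77): data = {'items': [40, 37, 77], 'count': 2}
After line 3 (count = len(items) = 3): data = {'items': [40, 37, 77], 'count': 3}

{'items': [40, 37, 77], 'count': 3}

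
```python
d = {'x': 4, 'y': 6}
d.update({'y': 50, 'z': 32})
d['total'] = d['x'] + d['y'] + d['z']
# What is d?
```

After line 1: d = {'x': 4, 'y': 6}
After line 2 (y overwritten, z added): d = {'x': 4, 'y': 50, 'z': 32}
After line 3 (total = 4 + 50 + 32 = 86): d = {'x': 4, 'y': 50, 'z': 32, 'total': 86}

{'x': 4, 'y': 50, 'z': 32, 'total': 86}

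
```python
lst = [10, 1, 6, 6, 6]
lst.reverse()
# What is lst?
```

[6, 6, 6, 1, 10]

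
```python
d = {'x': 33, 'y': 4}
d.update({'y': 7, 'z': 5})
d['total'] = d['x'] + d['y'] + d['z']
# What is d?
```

After line 1: d = {'x': 33, 'y': 4}
After line 2 (y overwritten, z added): d = {'x': 33, 'y': 7, 'z': 5}
After line 3 (total = 33 + 7 + 5 = 45): d = {'x': 33, 'y': 7, 'z': 5, 'total': 45}

{'x': 33, 'y': 7, 'z': 5, 'total': 45}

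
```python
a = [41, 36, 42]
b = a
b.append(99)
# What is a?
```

After line 1: a = [41, 36, 42]
After line 2 (b = a is an alias, same object): a = [41, 36, 42], b = [41, 36, 42]
After line 3 (b.append mutates the shared list): a = [41, 36, 42, 99], b = [41, 36, 42, 99]

[41, 36, 42, 99]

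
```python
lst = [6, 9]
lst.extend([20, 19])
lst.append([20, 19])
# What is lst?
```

After line 1: lst = [6, 9]
After line 2 (extend unpacks [20, 19]): lst = [6, 9, 20, 19]
After line 3 (append adds [20, 19] as single element): lst = [6, 9, 20, 19, [20, 19]]

[6, 9, 20, 19, [20, 19]]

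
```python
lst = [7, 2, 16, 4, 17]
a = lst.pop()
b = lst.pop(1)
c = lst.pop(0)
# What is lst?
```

After line 1: lst = [7, 2, 16, 4, 17]
After line 2 (pop() -> a = 17): lst = [7, 2, 16, 4]
After line 3 (pop(1) -> b = 2): lst = [7, 16, 4]
After line 4 (pop(0) -> c = 7): lst = [16, 4]

[16, 4]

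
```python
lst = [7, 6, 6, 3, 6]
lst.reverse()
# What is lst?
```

[6, 3, 6, 6, 7]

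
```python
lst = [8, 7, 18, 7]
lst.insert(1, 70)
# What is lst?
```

[8, 70, 7, 18, 7]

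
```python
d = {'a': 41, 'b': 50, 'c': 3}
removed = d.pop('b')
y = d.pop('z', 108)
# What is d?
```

After line 1: d = {'a': 41, 'b': 50, 'c': 3}
After line 2 (pop 'b' returns 50): d = {'a': 41, 'c': 3}, removed = 50
After line 3 (pop 'z' missing, returns default 108): d = {'a': 41, 'c': 3}, y = 108

{'a': 41, 'c': 3}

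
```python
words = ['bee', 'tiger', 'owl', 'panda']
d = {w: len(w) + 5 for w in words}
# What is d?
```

{'bee': 8, 'tiger': 10, 'owl': 8, 'panda': 10}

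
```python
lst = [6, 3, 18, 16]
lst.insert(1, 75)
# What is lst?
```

[6, 75, 3, 18, 16]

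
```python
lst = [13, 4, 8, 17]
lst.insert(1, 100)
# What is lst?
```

[13, 100, 4, 8, 17]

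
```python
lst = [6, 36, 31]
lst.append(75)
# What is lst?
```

[6, 36, 31, 75]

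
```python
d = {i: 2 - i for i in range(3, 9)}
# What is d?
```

{3: -1, 4: -2, 5: -3, 6: -4, 7: -5, 8: -6}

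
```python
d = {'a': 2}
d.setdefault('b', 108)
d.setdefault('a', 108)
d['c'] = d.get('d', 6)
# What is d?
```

After line 1: d = {'a': 2}
After line 2 (setdefault adds 'b'=108): d = {'a': 2, 'b': 108}
After line 3 (setdefault 'a' no-op, already exists): d = {'a': 2, 'b': 108}
After line 4 (get('d', 6) returns default since 'd' not in d): d = {'a': 2, 'b': 108, 'c': 6}

{'a': 2, 'b': 108, 'c': 6}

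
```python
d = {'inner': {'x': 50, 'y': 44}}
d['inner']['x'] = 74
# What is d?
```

After line 1: d = {'inner': {'x': 50, 'y': 44}}
After line 2 (inner x overwritten): d = {'inner': {'x': 74, 'y': 44}}

{'inner': {'x': 74, 'y': 44}}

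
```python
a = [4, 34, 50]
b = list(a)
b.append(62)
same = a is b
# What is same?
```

After line 1: a = [4, 34, 50]
After line 2 (b = list(a) is a shallow copy, new object): a = [4, 34, 50], b = [4, 34, 50]
After line 3 (append only mutates b): a = [4, 34, 50], b = [4, 34, 50, 62]
After line 4 (same = a is b; different objects -> False): same = False

False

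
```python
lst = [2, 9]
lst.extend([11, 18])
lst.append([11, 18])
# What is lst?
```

After line 1: lst = [2, 9]
After line 2 (extend unpacks [11, 18]): lst = [2, 9, 11, 18]
After line 3 (append adds [11, 18] as single element): lst = [2, 9, 11, 18, [11, 18]]

[2, 9, 11, 18, [11, 18]]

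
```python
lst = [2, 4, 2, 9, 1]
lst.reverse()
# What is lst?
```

[1, 9, 2, 4, 2]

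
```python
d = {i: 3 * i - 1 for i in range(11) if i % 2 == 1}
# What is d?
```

{1: 2, 3: 8, 5: 14, 7: 20, 9: 26}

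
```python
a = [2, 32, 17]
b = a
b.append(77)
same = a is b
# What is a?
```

After line 1: a = [2, 32, 17]
After line 2 (b = a is an alias, same object): a = [2, 32, 17], b = [2, 32, 17]
After line 3 (b.append mutates the shared list): a = [2, 32, 17, 77], b = [2, 32, 17, 77]
After line 4 (same = a is b; same object -> True): same = True

[2, 32, 17, 77]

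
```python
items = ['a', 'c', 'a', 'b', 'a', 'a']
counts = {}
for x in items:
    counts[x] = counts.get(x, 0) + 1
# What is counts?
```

Initial: counts = {}, items = ['a', 'c', 'a', 'b', 'a', 'a']
See 'a': counts = {'a': 1}
See 'c': counts = {'a': 1, 'c': 1}
See 'a': counts = {'a': 2, 'c': 1}
See 'b': counts = {'a': 2, 'c': 1, 'b': 1}
See 'a': counts = {'a': 3, 'c': 1, 'b': 1}
See 'a': counts = {'a': 4, 'c': 1, 'b': 1}

{'a': 4, 'c': 1, 'b': 1}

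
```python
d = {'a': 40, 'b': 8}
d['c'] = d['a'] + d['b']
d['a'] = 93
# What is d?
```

After line 1: d = {'a': 40, 'b': 8}
After line 2 (d['c'] = 40 + 8): d = {'a': 40, 'b': 8, 'c': 48}
After line 3: d = {'a': 93, 'b': 8, 'c': 48}

{'a': 93, 'b': 8, 'c': 48}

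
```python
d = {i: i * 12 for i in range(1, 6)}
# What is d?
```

{1: 12, 2: 24, 3: 36, 4: 48, 5: 60}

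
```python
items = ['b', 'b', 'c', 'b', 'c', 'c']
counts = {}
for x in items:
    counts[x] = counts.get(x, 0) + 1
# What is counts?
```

Initial: counts = {}, items = ['b', 'b', 'c', 'b', 'c', 'c']
See 'b': counts = {'b': 1}
See 'b': counts = {'b': 2}
See 'c': counts = {'b': 2, 'c': 1}
See 'b': counts = {'b': 3, 'c': 1}
See 'c': counts = {'b': 3, 'c': 2}
See 'c': counts = {'b': 3, 'c': 3}

{'b': 3, 'c': 3}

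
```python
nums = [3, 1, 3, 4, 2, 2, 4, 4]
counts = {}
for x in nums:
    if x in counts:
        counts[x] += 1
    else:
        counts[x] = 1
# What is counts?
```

Initial: counts = {}, nums = [3, 1, 3, 4, 2, 2, 4, 4]
See 3: counts = {3: 1}
See 1: counts = {3: 1, 1: 1}
See 3: counts = {3: 2, 1: 1}
See 4: counts = {3: 2, 1: 1, 4: 1}
See 2: counts = {3: 2, 1: 1, 4: 1, 2: 1}
See 2: counts = {3: 2, 1: 1, 4: 1, 2: 2}
See 4: counts = {3: 2, 1: 1, 4: 2, 2: 2}
See 4: counts = {3: 2, 1: 1, 4: 3, 2: 2}

{3: 2, 1: 1, 4: 3, 2: 2}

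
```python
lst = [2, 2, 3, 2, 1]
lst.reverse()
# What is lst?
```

[1, 2, 3, 2, 2]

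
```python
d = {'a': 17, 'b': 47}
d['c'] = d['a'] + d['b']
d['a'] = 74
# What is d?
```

After line 1: d = {'a': 17, 'b': 47}
After line 2 (d['c'] = 17 + 47): d = {'a': 17, 'b': 47, 'c': 64}
After line 3: d = {'a': 74, 'b': 47, 'c': 64}

{'a': 74, 'b': 47, 'c': 64}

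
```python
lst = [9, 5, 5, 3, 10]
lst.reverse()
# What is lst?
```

[10, 3, 5, 5, 9]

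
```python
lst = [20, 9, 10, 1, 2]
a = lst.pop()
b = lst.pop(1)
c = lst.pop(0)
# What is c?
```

After line 1: lst = [20, 9, 10, 1, 2]
After line 2 (pop() -> a = 2): lst = [20, 9, 10, 1]
After line 3 (pop(1) -> b = 9): lst = [20, 10, 1]
After line 4 (pop(0) -> c = 20): lst = [10, 1]

20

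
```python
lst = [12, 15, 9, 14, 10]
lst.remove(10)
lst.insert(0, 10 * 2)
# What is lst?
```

After line 1: lst = [12, 15, 9, 14, 10]
After line 2 (remove first 10): lst = [12, 15, 9, 14]
After line 3 (insert 20 at index 0): lst = [20, 12, 15, 9, 14]

[20, 12, 15, 9, 14]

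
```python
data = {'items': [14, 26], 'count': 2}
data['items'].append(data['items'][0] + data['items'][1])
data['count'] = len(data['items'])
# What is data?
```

After line 1: data = {'items': [14, 26], 'count': 2}
After line 2 (append 14 + 26 = 40): data = {'items': [14, 26, 40], 'count': 2}
After line 3 (count = len(items) = 3): data = {'items': [14, 26, 40], 'count': 3}

{'items': [14, 26, 40], 'count': 3}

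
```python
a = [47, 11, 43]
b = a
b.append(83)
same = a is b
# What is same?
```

After line 1: a = [47, 11, 43]
After line 2 (b = a is an alias, same object): a = [47, 11, 43], b = [47, 11, 43]
After line 3 (b.append mutates the shared list): a = [47, 11, 43, 83], b = [47, 11, 43, 83]
After line 4 (same = a is b; same object -> True): same = True

True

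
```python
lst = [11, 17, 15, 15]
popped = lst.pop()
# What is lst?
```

[11, 17, 15]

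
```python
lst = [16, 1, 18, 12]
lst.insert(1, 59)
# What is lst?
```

[16, 59, 1, 18, 12]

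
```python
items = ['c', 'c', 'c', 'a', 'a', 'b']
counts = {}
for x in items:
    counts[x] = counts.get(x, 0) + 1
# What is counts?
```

Initial: counts = {}, items = ['c', 'c', 'c', 'a', 'a', 'b']
See 'c': counts = {'c': 1}
See 'c': counts = {'c': 2}
See 'c': counts = {'c': 3}
See 'a': counts = {'c': 3, 'a': 1}
See 'a': counts = {'c': 3, 'a': 2}
See 'b': counts = {'c': 3, 'a': 2, 'b': 1}

{'c': 3, 'a': 2, 'b': 1}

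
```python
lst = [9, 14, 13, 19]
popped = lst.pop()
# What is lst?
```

[9, 14, 13]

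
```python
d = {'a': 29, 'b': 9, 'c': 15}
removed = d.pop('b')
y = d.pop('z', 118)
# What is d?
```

After line 1: d = {'a': 29, 'b': 9, 'c': 15}
After line 2 (pop 'b' returns 9): d = {'a': 29, 'c': 15}, removed = 9
After line 3 (pop 'z' missing, returns default 118): d = {'a': 29, 'c': 15}, y = 118

{'a': 29, 'c': 15}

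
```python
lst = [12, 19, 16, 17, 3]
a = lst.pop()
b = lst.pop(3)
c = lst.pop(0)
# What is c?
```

After line 1: lst = [12, 19, 16, 17, 3]
After line 2 (pop() -> a = 3): lst = [12, 19, 16, 17]
After line 3 (pop(3) -> b = 17): lst = [12, 19, 16]
After line 4 (pop(0) -> c = 12): lst = [19, 16]

12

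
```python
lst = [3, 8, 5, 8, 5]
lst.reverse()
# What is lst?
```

[5, 8, 5, 8, 3]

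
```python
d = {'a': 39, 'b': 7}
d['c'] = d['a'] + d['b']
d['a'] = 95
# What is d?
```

After line 1: d = {'a': 39, 'b': 7}
After line 2 (d['c'] = 39 + 7): d = {'a': 39, 'b': 7, 'c': 46}
After line 3: d = {'a': 95, 'b': 7, 'c': 46}

{'a': 95, 'b': 7, 'c': 46}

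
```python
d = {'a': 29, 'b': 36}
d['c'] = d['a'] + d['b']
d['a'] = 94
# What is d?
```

After line 1: d = {'a': 29, 'b': 36}
After line 2 (d['c'] = 29 + 36): d = {'a': 29, 'b': 36, 'c': 65}
After line 3: d = {'a': 94, 'b': 36, 'c': 65}

{'a': 94, 'b': 36, 'c': 65}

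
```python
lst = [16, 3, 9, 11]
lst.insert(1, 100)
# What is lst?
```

[16, 100, 3, 9, 11]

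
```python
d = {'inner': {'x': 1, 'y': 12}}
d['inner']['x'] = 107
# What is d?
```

After line 1: d = {'inner': {'x': 1, 'y': 12}}
After line 2 (inner x overwritten): d = {'inner': {'x': 107, 'y': 12}}

{'inner': {'x': 107, 'y': 12}}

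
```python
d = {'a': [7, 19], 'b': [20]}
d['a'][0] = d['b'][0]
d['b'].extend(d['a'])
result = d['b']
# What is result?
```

After line 1: d = {'a': [7, 19], 'b': [20]}
After line 2 (a[0] = b[0] = 20): d = {'a': [20, 19], 'b': [20]}
After line 3 (b.extend(a) appends [20, 19]): d = {'a': [20, 19], 'b': [20, 20, 19]}
After line 4: result = d['b'] = [20, 20, 19]

[20, 20, 19]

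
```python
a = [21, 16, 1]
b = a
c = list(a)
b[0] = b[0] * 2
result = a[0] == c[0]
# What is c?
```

After line 1: a = [21, 16, 1]
After line 2 (b = a, alias): a = [21, 16, 1], b = [21, 16, 1]
After line 3 (c = list(a) is a copy, new object): c = [21, 16, 1]
After line 4 (b[0] = 21 * 2 = 42; mutates shared a/b): a = b = [42, 16, 1], c = [21, 16, 1]
After line 5 (a[0] = 42, c[0] = 21; result = False)

[21, 16, 1]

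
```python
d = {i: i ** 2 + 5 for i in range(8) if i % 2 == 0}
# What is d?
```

{0: 5, 2: 9, 4: 21, 6: 41}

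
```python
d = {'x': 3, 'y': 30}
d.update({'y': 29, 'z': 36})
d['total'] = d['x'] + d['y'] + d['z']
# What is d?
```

After line 1: d = {'x': 3, 'y': 30}
After line 2 (y overwritten, z added): d = {'x': 3, 'y': 29, 'z': 36}
After line 3 (total = 3 + 29 + 36 = 68): d = {'x': 3, 'y': 29, 'z': 36, 'total': 68}

{'x': 3, 'y': 29, 'z': 36, 'total': 68}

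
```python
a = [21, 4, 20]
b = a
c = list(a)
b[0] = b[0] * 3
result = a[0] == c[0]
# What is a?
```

After line 1: a = [21, 4, 20]
After line 2 (b = a, alias): a = [21, 4, 20], b = [21, 4, 20]
After line 3 (c = list(a) is a copy, new object): c = [21, 4, 20]
After line 4 (b[0] = 21 * 3 = 63; mutates shared a/b): a = b = [63, 4, 20], c = [21, 4, 20]
After line 5 (a[0] = 63, c[0] = 21; result = False)

[63, 4, 20]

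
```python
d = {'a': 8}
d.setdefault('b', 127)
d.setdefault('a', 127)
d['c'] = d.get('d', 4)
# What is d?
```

After line 1: d = {'a': 8}
After line 2 (setdefault adds 'b'=127): d = {'a': 8, 'b': 127}
After line 3 (setdefault 'a' no-op, already exists): d = {'a': 8, 'b': 127}
After line 4 (get('d', 4) returns default since 'd' not in d): d = {'a': 8, 'b': 127, 'c': 4}

{'a': 8, 'b': 127, 'c': 4}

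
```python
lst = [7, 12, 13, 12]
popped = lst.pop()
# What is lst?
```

[7, 12, 13]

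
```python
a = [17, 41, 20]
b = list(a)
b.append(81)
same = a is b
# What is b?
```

After line 1: a = [17, 41, 20]
After line 2 (b = list(a) is a shallow copy, new object): a = [17, 41, 20], b = [17, 41, 20]
After line 3 (append only mutates b): a = [17, 41, 20], b = [17, 41, 20, 81]
After line 4 (same = a is b; different objects -> False): same = False

[17, 41, 20, 81]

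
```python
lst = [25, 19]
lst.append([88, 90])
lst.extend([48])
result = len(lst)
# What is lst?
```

After line 1: lst = [25, 19]
After line 2 (append adds [88, 90] as single element): lst = [25, 19, [88, 90]]
After line 3 (extend unpacks [48], adds 48): lst = [25, 19, [88, 90], 48]
After line 4: result = len(lst) = 4

[25, 19, [88, 90], 48]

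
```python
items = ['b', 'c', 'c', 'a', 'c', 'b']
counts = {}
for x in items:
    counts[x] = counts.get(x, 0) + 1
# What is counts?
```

Initial: counts = {}, items = ['b', 'c', 'c', 'a', 'c', 'b']
See 'b': counts = {'b': 1}
See 'c': counts = {'b': 1, 'c': 1}
See 'c': counts = {'b': 1, 'c': 2}
See 'a': counts = {'b': 1, 'c': 2, 'a': 1}
See 'c': counts = {'b': 1, 'c': 3, 'a': 1}
See 'b': counts = {'b': 2, 'c': 3, 'a': 1}

{'b': 2, 'c': 3, 'a': 1}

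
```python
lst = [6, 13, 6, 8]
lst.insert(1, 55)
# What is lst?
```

[6, 55, 13, 6, 8]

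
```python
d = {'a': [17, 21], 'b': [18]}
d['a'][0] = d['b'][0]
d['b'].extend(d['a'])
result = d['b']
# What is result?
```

After line 1: d = {'a': [17, 21], 'b': [18]}
After line 2 (a[0] = b[0] = 18): d = {'a': [18, 21], 'b': [18]}
After line 3 (b.extend(a) appends [18, 21]): d = {'a': [18, 21], 'b': [18, 18, 21]}
After line 4: result = d['b'] = [18, 18, 21]

[18, 18, 21]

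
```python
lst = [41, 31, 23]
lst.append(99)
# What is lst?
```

[41, 31, 23, 99]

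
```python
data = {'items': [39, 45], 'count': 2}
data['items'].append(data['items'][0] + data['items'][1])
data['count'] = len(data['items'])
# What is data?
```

After line 1: data = {'items': [39, 45], 'count': 2}
After line 2 (append 39 + 45 = 84): data = {'items': [39, 45, 84], 'count': 2}
After line 3 (count = len(items) = 3): data = {'items': [39, 45, 84], 'count': 3}

{'items': [39, 45, 84], 'count': 3}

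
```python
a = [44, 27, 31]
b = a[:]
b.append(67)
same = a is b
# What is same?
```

After line 1: a = [44, 27, 31]
After line 2 (b = a[:] is a shallow copy, new object): a = [44, 27, 31], b = [44, 27, 31]
After line 3 (append only mutates b): a = [44, 27, 31], b = [44, 27, 31, 67]
After line 4 (same = a is b; different objects -> False): same = False

False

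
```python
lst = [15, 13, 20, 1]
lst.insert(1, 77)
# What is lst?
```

[15, 77, 13, 20, 1]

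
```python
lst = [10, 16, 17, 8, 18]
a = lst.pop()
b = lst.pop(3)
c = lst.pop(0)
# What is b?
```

After line 1: lst = [10, 16, 17, 8, 18]
After line 2 (pop() -> a = 18): lst = [10, 16, 17, 8]
After line 3 (pop(3) -> b = 8): lst = [10, 16, 17]
After line 4 (pop(0) -> c = 10): lst = [16, 17]

8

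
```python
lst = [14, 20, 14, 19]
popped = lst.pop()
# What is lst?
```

[14, 20, 14]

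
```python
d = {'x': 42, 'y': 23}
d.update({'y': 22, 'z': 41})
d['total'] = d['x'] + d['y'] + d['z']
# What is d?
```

After line 1: d = {'x': 42, 'y': 23}
After line 2 (y overwritten, z added): d = {'x': 42, 'y': 22, 'z': 41}
After line 3 (total = 42 + 22 + 41 = 105): d = {'x': 42, 'y': 22, 'z': 41, 'total': 105}

{'x': 42, 'y': 22, 'z': 41, 'total': 105}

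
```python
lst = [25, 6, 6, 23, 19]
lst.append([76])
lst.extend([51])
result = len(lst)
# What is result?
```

After line 1: lst = [25, 6, 6, 23, 19]
After line 2 (append adds [76] as single element): lst = [25, 6, 6, 23, 19, [76]]
After line 3 (extend unpacks [51], adds 51): lst = [25, 6, 6, 23, 19, [76], 51]
After line 4: result = len(lst) = 7

7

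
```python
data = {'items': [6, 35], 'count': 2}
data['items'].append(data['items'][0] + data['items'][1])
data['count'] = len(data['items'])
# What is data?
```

After line 1: data = {'items': [6, 35], 'count': 2}
After line 2 (append 6 + 35 = 41): data = {'items': [6, 35, 41], 'count': 2}
After line 3 (count = len(items) = 3): data = {'items': [6, 35, 41], 'count': 3}

{'items': [6, 35, 41], 'count': 3}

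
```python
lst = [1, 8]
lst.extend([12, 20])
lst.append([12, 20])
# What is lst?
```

After line 1: lst = [1, 8]
After line 2 (extend unpacks [12, 20]): lst = [1, 8, 12, 20]
After line 3 (append adds [12, 20] as single element): lst = [1, 8, 12, 20, [12, 20]]

[1, 8, 12, 20, [12, 20]]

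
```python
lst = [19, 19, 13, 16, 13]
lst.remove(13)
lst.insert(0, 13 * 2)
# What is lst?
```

After line 1: lst = [19, 19, 13, 16, 13]
After line 2 (remove first 13): lst = [19, 19, 16, 13]
After line 3 (insert 26 at index 0): lst = [26, 19, 19, 16, 13]

[26, 19, 19, 16, 13]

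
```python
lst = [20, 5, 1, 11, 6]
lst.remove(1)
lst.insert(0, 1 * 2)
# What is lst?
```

After line 1: lst = [20, 5, 1, 11, 6]
After line 2 (remove first 1): lst = [20, 5, 11, 6]
After line 3 (insert 2 at index 0): lst = [2, 20, 5, 11, 6]

[2, 20, 5, 11, 6]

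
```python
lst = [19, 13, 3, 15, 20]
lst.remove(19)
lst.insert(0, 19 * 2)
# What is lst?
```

After line 1: lst = [19, 13, 3, 15, 20]
After line 2 (remove first 19): lst = [13, 3, 15, 20]
After line 3 (insert 38 at index 0): lst = [38, 13, 3, 15, 20]

[38, 13, 3, 15, 20]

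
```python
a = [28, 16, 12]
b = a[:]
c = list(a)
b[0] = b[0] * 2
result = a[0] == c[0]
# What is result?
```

After line 1: a = [28, 16, 12]
After line 2 (b = a[:], copy): a = [28, 16, 12], b = [28, 16, 12]
After line 3 (c = list(a) is a copy, new object): c = [28, 16, 12]
After line 4 (b[0] = 28 * 2 = 56; only b mutates (copy)): a = [28, 16, 12], b = [56, 16, 12], c = [28, 16, 12]
After line 5 (a[0] = 28, c[0] = 28; result = True)

True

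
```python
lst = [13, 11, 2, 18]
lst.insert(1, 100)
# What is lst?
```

[13, 100, 11, 2, 18]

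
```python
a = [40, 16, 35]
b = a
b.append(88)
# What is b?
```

After line 1: a = [40, 16, 35]
After line 2 (b = a is an alias, same object): a = [40, 16, 35], b = [40, 16, 35]
After line 3 (b.append mutates the shared list): a = [40, 16, 35, 88], b = [40, 16, 35, 88]

[40, 16, 35, 88]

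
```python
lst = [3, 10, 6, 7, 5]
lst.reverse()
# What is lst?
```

[5, 7, 6, 10, 3]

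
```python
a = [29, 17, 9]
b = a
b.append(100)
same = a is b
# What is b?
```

After line 1: a = [29, 17, 9]
After line 2 (b = a is an alias, same object): a = [29, 17, 9], b = [29, 17, 9]
After line 3 (b.append mutates the shared list): a = [29, 17, 9, 100], b = [29, 17, 9, 100]
After line 4 (same = a is b; same object -> True): same = True

[29, 17, 9, 100]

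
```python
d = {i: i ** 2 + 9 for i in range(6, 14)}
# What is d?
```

{6: 45, 7: 58, 8: 73, 9: 90, 10: 109, 11: 130, 12: 153, 13: 178}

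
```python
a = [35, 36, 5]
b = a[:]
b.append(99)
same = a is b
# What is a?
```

After line 1: a = [35, 36, 5]
After line 2 (b = a[:] is a shallow copy, new object): a = [35, 36, 5], b = [35, 36, 5]
After line 3 (append only mutates b): a = [35, 36, 5], b = [35, 36, 5, 99]
After line 4 (same = a is b; different objects -> False): same = False

[35, 36, 5]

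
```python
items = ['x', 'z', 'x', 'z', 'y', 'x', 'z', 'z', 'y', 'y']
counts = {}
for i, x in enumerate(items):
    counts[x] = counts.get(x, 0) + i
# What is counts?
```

Initial: counts = {}, items = ['x', 'z', 'x', 'z', 'y', 'x', 'z', 'z', 'y', 'y']
i=0, x='x': counts = {'x': 0}
i=1, x='z': counts = {'x': 0, 'z': 1}
i=2, x='x': counts = {'x': 2, 'z': 1}
i=3, x='z': counts = {'x': 2, 'z': 4}
i=4, x='y': counts = {'x': 2, 'z': 4, 'y': 4}
i=5, x='x': counts = {'x': 7, 'z': 4, 'y': 4}
i=6, x='z': counts = {'x': 7, 'z': 10, 'y': 4}
i=7, x='z': counts = {'x': 7, 'z': 17, 'y': 4}
i=8, x='y': counts = {'x': 7, 'z': 17, 'y': 12}
i=9, x='y': counts = {'x': 7, 'z': 17, 'y': 21}

{'x': 7, 'z': 17, 'y': 21}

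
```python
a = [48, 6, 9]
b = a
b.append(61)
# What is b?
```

After line 1: a = [48, 6, 9]
After line 2 (b = a is an alias, same object): a = [48, 6, 9], b = [48, 6, 9]
After line 3 (b.append mutates the shared list): a = [48, 6, 9, 61], b = [48, 6, 9, 61]

[48, 6, 9, 61]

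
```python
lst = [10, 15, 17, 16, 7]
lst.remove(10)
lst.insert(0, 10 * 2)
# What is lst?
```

After line 1: lst = [10, 15, 17, 16, 7]
After line 2 (remove first 10): lst = [15, 17, 16, 7]
After line 3 (insert 20 at index 0): lst = [20, 15, 17, 16, 7]

[20, 15, 17, 16, 7]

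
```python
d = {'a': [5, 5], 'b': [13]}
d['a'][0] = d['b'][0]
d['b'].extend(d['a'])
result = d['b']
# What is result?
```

After line 1: d = {'a': [5, 5], 'b': [13]}
After line 2 (a[0] = b[0] = 13): d = {'a': [13, 5], 'b': [13]}
After line 3 (b.extend(a) appends [13, 5]): d = {'a': [13, 5], 'b': [13, 13, 5]}
After line 4: result = d['b'] = [13, 13, 5]

[13, 13, 5]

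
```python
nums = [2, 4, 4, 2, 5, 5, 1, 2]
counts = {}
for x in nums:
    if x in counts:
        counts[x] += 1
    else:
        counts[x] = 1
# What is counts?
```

Initial: counts = {}, nums = [2, 4, 4, 2, 5, 5, 1, 2]
See 2: counts = {2: 1}
See 4: counts = {2: 1, 4: 1}
See 4: counts = {2: 1, 4: 2}
See 2: counts = {2: 2, 4: 2}
See 5: counts = {2: 2, 4: 2, 5: 1}
See 5: counts = {2: 2, 4: 2, 5: 2}
See 1: counts = {2: 2, 4: 2, 5: 2, 1: 1}
See 2: counts = {2: 3, 4: 2, 5: 2, 1: 1}

{2: 3, 4: 2, 5: 2, 1: 1}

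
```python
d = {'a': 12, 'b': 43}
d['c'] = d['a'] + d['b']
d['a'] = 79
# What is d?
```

After line 1: d = {'a': 12, 'b': 43}
After line 2 (d['c'] = 12 + 43): d = {'a': 12, 'b': 43, 'c': 55}
After line 3: d = {'a': 79, 'b': 43, 'c': 55}

{'a': 79, 'b': 43, 'c': 55}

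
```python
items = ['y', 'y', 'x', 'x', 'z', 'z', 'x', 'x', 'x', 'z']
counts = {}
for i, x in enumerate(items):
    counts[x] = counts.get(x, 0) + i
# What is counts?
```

Initial: counts = {}, items = ['y', 'y', 'x', 'x', 'z', 'z', 'x', 'x', 'x', 'z']
i=0, x='y': counts = {'y': 0}
i=1, x='y': counts = {'y': 1}
i=2, x='x': counts = {'y': 1, 'x': 2}
i=3, x='x': counts = {'y': 1, 'x': 5}
i=4, x='z': counts = {'y': 1, 'x': 5, 'z': 4}
i=5, x='z': counts = {'y': 1, 'x': 5, 'z': 9}
i=6, x='x': counts = {'y': 1, 'x': 11, 'z': 9}
i=7, x='x': counts = {'y': 1, 'x': 18, 'z': 9}
i=8, x='x': counts = {'y': 1, 'x': 26, 'z': 9}
i=9, x='z': counts = {'y': 1, 'x': 26, 'z': 18}

{'y': 1, 'x': 26, 'z': 18}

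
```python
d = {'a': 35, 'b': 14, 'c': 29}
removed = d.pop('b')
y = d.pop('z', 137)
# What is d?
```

After line 1: d = {'a': 35, 'b': 14, 'c': 29}
After line 2 (pop 'b' returns 14): d = {'a': 35, 'c': 29}, removed = 14
After line 3 (pop 'z' missing, returns default 137): d = {'a': 35, 'c': 29}, y = 137

{'a': 35, 'c': 29}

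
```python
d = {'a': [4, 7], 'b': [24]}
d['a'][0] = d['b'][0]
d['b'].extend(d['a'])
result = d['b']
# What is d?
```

After line 1: d = {'a': [4, 7], 'b': [24]}
After line 2 (a[0] = b[0] = 24): d = {'a': [24, 7], 'b': [24]}
After line 3 (b.extend(a) appends [24, 7]): d = {'a': [24, 7], 'b': [24, 24, 7]}
After line 4: result = d['b'] = [24, 24, 7]

{'a': [24, 7], 'b': [24, 24, 7]}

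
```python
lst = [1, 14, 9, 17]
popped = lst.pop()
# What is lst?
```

[1, 14, 9]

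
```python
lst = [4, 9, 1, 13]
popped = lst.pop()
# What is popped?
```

13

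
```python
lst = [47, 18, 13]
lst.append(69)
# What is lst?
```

[47, 18, 13, 69]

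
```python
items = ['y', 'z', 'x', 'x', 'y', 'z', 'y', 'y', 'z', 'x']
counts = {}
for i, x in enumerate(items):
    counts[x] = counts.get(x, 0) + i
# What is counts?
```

Initial: counts = {}, items = ['y', 'z', 'x', 'x', 'y', 'z', 'y', 'y', 'z', 'x']
i=0, x='y': counts = {'y': 0}
i=1, x='z': counts = {'y': 0, 'z': 1}
i=2, x='x': counts = {'y': 0, 'z': 1, 'x': 2}
i=3, x='x': counts = {'y': 0, 'z': 1, 'x': 5}
i=4, x='y': counts = {'y': 4, 'z': 1, 'x': 5}
i=5, x='z': counts = {'y': 4, 'z': 6, 'x': 5}
i=6, x='y': counts = {'y': 10, 'z': 6, 'x': 5}
i=7, x='y': counts = {'y': 17, 'z': 6, 'x': 5}
i=8, x='z': counts = {'y': 17, 'z': 14, 'x': 5}
i=9, x='x': counts = {'y': 17, 'z': 14, 'x': 14}

{'y': 17, 'z': 14, 'x': 14}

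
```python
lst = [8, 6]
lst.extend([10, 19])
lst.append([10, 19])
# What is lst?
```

After line 1: lst = [8, 6]
After line 2 (extend unpacks [10, 19]): lst = [8, 6, 10, 19]
After line 3 (append adds [10, 19] as single element): lst = [8, 6, 10, 19, [10, 19]]

[8, 6, 10, 19, [10, 19]]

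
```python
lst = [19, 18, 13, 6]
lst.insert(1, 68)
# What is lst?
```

[19, 68, 18, 13, 6]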